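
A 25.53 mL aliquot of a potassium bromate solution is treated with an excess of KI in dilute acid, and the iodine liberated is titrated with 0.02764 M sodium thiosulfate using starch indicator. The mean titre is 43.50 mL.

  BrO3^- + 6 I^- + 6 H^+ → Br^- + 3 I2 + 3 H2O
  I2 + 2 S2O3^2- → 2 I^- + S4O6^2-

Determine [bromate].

0.007849 M

n(S2O3^2-) = 0.04350 × 0.02764 = 1.202 × 10^-3 mol
n(I2) = n(S2O3^2-)/2 = 6.012 × 10^-4 mol
From the 1:3 ratio, n(BrO3^-) in the aliquot = 1/3 × 6.012 × 10^-4 = 2.004 × 10^-4 mol
[BrO3^-] = 2.004 × 10^-4 / 0.02553 = 0.007849 mol/L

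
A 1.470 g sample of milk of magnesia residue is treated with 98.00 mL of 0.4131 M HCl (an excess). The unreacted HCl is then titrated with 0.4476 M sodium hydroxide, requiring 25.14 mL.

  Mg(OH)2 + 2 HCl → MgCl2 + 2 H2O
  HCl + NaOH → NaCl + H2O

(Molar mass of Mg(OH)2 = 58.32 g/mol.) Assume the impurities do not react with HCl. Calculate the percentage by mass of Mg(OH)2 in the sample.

57.99 %

n(HCl) added = 0.09800 × 0.4131 = 0.04048 mol
n(NaOH) used in back-titration = 0.02514 × 0.4476 = 0.01125 mol
n(HCl) left over = 0.01125 mol (1:1 ratio)
n(HCl) consumed by analyte = 0.04048 − 0.01125 = 0.02923 mol
From the 1:2 ratio, n(Mg(OH)2) = 1/2 × 0.02923 = 0.01462 mol
mass of Mg(OH)2 = 0.01462 × 58.32 = 0.8524 g
% Mg(OH)2 = 0.8524 / 1.470 × 100 = 57.99 %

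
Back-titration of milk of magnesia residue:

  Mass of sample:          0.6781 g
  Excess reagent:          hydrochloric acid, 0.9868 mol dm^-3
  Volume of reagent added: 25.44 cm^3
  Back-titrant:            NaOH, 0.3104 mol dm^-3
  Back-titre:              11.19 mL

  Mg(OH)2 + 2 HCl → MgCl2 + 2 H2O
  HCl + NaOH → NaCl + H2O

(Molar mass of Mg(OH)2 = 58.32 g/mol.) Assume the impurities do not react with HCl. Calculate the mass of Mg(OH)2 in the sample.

0.6308 g

n(HCl) added = 0.02544 × 0.9868 = 0.02510 mol
n(NaOH) used in back-titration = 0.01119 × 0.3104 = 3.473 × 10^-3 mol
n(HCl) left over = 3.473 × 10^-3 mol (1:1 ratio)
n(HCl) consumed by analyte = 0.02510 − 3.473 × 10^-3 = 0.02163 mol
From the 1:2 ratio, n(Mg(OH)2) = 1/2 × 0.02163 = 0.01082 mol
mass of Mg(OH)2 = 0.01082 × 58.32 = 0.6308 g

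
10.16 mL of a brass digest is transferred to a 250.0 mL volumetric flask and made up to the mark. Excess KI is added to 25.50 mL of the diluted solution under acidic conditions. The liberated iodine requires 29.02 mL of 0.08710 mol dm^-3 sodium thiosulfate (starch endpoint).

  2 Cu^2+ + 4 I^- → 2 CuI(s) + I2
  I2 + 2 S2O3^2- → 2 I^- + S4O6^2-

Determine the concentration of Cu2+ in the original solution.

2.439 mol/L

n(S2O3^2-) = 0.02902 × 0.08710 = 2.528 × 10^-3 mol
n(I2) = n(S2O3^2-)/2 = 1.264 × 10^-3 mol
From the 2:1 ratio, n(Cu2+) in the aliquot = 2/1 × 1.264 × 10^-3 = 2.528 × 10^-3 mol
[Cu2+]_dilute = 2.528 × 10^-3 / 0.02550 = 0.09912 mol/L
[Cu2+]_original = 0.09912 × 250.0/10.16 = 2.439 mol/L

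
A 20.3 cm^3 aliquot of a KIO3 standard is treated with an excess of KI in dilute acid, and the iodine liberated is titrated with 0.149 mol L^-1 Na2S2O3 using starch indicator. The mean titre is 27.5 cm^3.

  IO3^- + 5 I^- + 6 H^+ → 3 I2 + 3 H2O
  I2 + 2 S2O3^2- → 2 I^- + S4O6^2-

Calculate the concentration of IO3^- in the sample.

n(S2O3^2-) = 0.0275 × 0.149 = 4.10 × 10^-3 mol
n(I2) = n(S2O3^2-)/2 = 2.05 × 10^-3 mol
From the 1:3 ratio, n(IO3^-) in the aliquot = 1/3 × 2.05 × 10^-3 = 6.83 × 10^-4 mol
[IO3^-] = 6.83 × 10^-4 / 0.0203 = 0.0336 mol/L

0.0336 mol/L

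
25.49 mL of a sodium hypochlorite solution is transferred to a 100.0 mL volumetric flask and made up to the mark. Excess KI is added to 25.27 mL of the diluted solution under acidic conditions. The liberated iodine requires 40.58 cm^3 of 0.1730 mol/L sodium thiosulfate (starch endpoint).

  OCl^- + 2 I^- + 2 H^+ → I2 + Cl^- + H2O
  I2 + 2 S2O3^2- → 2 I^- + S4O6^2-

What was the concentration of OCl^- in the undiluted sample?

n(S2O3^2-) = 0.04058 × 0.1730 = 7.020 × 10^-3 mol
n(I2) = n(S2O3^2-)/2 = 3.510 × 10^-3 mol
n(OCl^-) in the aliquot = 3.510 × 10^-3 mol (1:1 ratio)
[OCl^-]_dilute = 3.510 × 10^-3 / 0.02527 = 0.1389 mol/L
[OCl^-]_original = 0.1389 × 100.0/25.49 = 0.5449 mol/L

0.5449 mol/L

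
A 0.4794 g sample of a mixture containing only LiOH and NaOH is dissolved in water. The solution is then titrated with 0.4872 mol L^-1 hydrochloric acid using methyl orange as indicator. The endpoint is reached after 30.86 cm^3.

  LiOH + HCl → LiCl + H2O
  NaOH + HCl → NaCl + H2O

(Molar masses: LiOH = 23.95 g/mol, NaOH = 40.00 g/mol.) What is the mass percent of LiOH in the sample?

37.97 %

n(HCl) = 0.03086 × 0.4872 = 0.01503 mol
Let x = n(LiOH), y = n(NaOH).
Titrant: 1x + 1y = 0.01503;  mass: 23.95x + 40.00y = 0.4794
Solving, x = 7.601 × 10^-3 mol, y = 7.434 × 10^-3 mol
mass of LiOH = 7.601 × 10^-3 × 23.95 = 0.1820 g
% LiOH = 0.1820 / 0.4794 × 100 = 37.97 %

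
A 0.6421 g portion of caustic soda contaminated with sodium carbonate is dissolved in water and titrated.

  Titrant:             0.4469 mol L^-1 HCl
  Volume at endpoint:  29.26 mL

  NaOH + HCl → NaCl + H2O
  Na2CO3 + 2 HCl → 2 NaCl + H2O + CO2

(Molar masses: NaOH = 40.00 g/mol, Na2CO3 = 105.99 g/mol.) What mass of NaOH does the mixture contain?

n(HCl) = 0.02926 × 0.4469 = 0.01308 mol
Let x = n(NaOH), y = n(Na2CO3).
Titrant: 1x + 2y = 0.01308;  mass: 40.00x + 105.99y = 0.6421
Solving, x = 3.915 × 10^-3 mol, y = 4.581 × 10^-3 mol
mass of NaOH = 3.915 × 10^-3 × 40.00 = 0.1566 g

0.1566 g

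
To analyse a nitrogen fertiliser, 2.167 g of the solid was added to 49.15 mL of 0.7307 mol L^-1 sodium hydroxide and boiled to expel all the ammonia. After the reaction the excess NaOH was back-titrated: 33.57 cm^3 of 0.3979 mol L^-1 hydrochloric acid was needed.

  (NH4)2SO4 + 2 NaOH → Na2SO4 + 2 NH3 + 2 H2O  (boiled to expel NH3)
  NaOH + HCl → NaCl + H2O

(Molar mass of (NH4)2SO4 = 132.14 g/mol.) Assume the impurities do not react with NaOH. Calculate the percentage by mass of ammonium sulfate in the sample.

n(NaOH) added = 0.04915 × 0.7307 = 0.03591 mol
n(HCl) used in back-titration = 0.03357 × 0.3979 = 0.01336 mol
n(NaOH) left over = 0.01336 mol (1:1 ratio)
n(NaOH) consumed by analyte = 0.03591 − 0.01336 = 0.02256 mol
From the 1:2 ratio, n((NH4)2SO4) = 1/2 × 0.02256 = 0.01128 mol
mass of (NH4)2SO4 = 0.01128 × 132.14 = 1.490 g
% (NH4)2SO4 = 1.490 / 2.167 × 100 = 68.77 %

68.77 %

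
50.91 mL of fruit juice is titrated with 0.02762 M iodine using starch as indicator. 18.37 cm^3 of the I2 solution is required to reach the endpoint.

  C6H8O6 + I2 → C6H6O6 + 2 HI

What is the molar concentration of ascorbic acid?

n(I2) = 0.01837 L × 0.02762 mol/L = 5.074 × 10^-4 mol
n(C6H8O6) = 5.074 × 10^-4 mol (1:1 mole ratio)
[C6H8O6] = 5.074 × 10^-4 mol / 0.05091 L = 0.009966 mol/L

0.009966 M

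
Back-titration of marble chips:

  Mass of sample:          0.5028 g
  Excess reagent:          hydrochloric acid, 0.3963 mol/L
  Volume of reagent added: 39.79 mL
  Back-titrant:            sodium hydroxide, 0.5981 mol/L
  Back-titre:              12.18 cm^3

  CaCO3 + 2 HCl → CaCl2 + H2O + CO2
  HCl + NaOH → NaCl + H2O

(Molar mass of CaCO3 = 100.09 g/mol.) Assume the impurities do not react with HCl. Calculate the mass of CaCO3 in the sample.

0.4246 g

n(HCl) added = 0.03979 × 0.3963 = 0.01577 mol
n(NaOH) used in back-titration = 0.01218 × 0.5981 = 7.285 × 10^-3 mol
n(HCl) left over = 7.285 × 10^-3 mol (1:1 ratio)
n(HCl) consumed by analyte = 0.01577 − 7.285 × 10^-3 = 8.484 × 10^-3 mol
From the 1:2 ratio, n(CaCO3) = 1/2 × 8.484 × 10^-3 = 4.242 × 10^-3 mol
mass of CaCO3 = 4.242 × 10^-3 × 100.09 = 0.4246 g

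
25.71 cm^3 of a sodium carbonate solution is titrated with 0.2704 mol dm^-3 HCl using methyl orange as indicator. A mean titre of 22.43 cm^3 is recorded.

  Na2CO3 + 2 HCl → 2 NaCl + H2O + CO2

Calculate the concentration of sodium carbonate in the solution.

0.1180 mol/L

n(HCl) = 0.02243 L × 0.2704 mol/L = 6.065 × 10^-3 mol
From the 1:2 mole ratio, n(Na2CO3) = 1/2 × 6.065 × 10^-3 = 3.033 × 10^-3 mol
[Na2CO3] = 3.033 × 10^-3 mol / 0.02571 L = 0.1180 mol/L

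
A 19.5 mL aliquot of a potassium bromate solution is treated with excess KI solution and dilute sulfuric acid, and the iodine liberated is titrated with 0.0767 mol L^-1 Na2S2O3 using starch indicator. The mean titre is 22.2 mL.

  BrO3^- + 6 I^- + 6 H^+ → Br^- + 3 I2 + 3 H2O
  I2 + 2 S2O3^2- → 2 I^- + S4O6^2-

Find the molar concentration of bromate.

n(S2O3^2-) = 0.0222 × 0.0767 = 1.70 × 10^-3 mol
n(I2) = n(S2O3^2-)/2 = 8.51 × 10^-4 mol
From the 1:3 ratio, n(BrO3^-) in the aliquot = 1/3 × 8.51 × 10^-4 = 2.84 × 10^-4 mol
[BrO3^-] = 2.84 × 10^-4 / 0.0195 = 0.0146 mol/L

0.0146 mol/L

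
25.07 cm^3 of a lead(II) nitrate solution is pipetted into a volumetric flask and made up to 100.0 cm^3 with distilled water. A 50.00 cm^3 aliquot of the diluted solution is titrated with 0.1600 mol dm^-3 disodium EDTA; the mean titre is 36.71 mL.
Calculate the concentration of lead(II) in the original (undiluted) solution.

Pb^2+ + EDTA^4- → [Pb(EDTA)]^2-
n(EDTA) = 0.03671 × 0.1600 = 5.874 × 10^-3 mol
n(Pb2+) in the aliquot = 5.874 × 10^-3 mol (1:1 ratio)
[Pb2+]_dilute = 5.874 × 10^-3 / 0.05000 = 0.1175 mol/L
Dilution factor = 100.0 / 25.07 = 3.989
[Pb2+]_stock = 0.1175 × 3.989 = 0.4686 mol/L

0.4686 mol/L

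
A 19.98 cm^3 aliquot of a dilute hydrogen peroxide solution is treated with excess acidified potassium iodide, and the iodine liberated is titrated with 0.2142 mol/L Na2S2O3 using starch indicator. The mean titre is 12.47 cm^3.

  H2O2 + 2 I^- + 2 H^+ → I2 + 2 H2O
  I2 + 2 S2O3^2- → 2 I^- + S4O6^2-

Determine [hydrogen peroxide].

n(S2O3^2-) = 0.01247 × 0.2142 = 2.671 × 10^-3 mol
n(I2) = n(S2O3^2-)/2 = 1.336 × 10^-3 mol
n(H2O2) in the aliquot = 1.336 × 10^-3 mol (1:1 ratio)
[H2O2] = 1.336 × 10^-3 / 0.01998 = 0.06684 mol/L

0.06684 mol/L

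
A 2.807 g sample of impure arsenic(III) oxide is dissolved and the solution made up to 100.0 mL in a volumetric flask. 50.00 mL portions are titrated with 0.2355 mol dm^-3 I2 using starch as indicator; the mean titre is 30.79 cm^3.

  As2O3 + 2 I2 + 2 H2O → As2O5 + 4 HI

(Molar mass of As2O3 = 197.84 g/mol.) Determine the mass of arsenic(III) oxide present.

n(I2) per titration = 0.03079 × 0.2355 = 7.251 × 10^-3 mol
From the 1:2 ratio, n(As2O3) in each aliquot = 1/2 × 7.251 × 10^-3 = 3.626 × 10^-3 mol
n(As2O3) in the whole flask = 3.626 × 10^-3 × 100.0/50.00 = 7.251 × 10^-3 mol
mass of As2O3 = 7.251 × 10^-3 × 197.84 = 1.435 g

1.435 g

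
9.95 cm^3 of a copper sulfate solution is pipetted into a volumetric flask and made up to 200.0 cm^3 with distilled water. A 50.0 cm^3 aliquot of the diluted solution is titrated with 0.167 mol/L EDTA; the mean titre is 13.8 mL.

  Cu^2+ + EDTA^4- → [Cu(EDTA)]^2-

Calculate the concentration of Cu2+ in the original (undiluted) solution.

0.926 mol/L

n(EDTA) = 0.0138 × 0.167 = 2.30 × 10^-3 mol
n(Cu2+) in the aliquot = 2.30 × 10^-3 mol (1:1 ratio)
[Cu2+]_dilute = 2.30 × 10^-3 / 0.0500 = 0.0461 mol/L
Dilution factor = 200.0 / 9.95 = 20.10
[Cu2+]_stock = 0.0461 × 20.10 = 0.926 mol/L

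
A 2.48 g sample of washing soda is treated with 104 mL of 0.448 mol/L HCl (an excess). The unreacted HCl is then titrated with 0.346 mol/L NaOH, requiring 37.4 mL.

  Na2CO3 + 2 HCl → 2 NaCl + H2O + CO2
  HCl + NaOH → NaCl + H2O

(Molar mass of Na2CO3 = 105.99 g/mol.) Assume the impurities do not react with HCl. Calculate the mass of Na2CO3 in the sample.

n(HCl) added = 0.104 × 0.448 = 0.0466 mol
n(NaOH) used in back-titration = 0.0374 × 0.346 = 0.0129 mol
n(HCl) left over = 0.0129 mol (1:1 ratio)
n(HCl) consumed by analyte = 0.0466 − 0.0129 = 0.0337 mol
From the 1:2 ratio, n(Na2CO3) = 1/2 × 0.0337 = 0.0168 mol
mass of Na2CO3 = 0.0168 × 105.99 = 1.78 g

1.78 g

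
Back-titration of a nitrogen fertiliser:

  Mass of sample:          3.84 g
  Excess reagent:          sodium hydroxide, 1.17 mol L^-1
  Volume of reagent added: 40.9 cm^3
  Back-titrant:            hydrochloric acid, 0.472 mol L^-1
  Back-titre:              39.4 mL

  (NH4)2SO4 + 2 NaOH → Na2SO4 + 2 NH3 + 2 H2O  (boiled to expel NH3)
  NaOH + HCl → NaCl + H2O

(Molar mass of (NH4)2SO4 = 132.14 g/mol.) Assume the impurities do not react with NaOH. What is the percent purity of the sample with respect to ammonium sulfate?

50.3 %

n(NaOH) added = 0.0409 × 1.17 = 0.0479 mol
n(HCl) used in back-titration = 0.0394 × 0.472 = 0.0186 mol
n(NaOH) left over = 0.0186 mol (1:1 ratio)
n(NaOH) consumed by analyte = 0.0479 − 0.0186 = 0.0293 mol
From the 1:2 ratio, n((NH4)2SO4) = 1/2 × 0.0293 = 0.0146 mol
mass of (NH4)2SO4 = 0.0146 × 132.14 = 1.93 g
% (NH4)2SO4 = 1.93 / 3.84 × 100 = 50.3 %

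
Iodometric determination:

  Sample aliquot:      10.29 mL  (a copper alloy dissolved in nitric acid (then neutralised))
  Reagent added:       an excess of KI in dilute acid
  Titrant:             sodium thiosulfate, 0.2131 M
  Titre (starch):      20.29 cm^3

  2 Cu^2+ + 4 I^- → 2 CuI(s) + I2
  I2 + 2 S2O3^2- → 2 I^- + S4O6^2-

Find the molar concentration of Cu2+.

n(S2O3^2-) = 0.02029 × 0.2131 = 4.324 × 10^-3 mol
n(I2) = n(S2O3^2-)/2 = 2.162 × 10^-3 mol
From the 2:1 ratio, n(Cu2+) in the aliquot = 2/1 × 2.162 × 10^-3 = 4.324 × 10^-3 mol
[Cu2+] = 4.324 × 10^-3 / 0.01029 = 0.4202 mol/L

0.4202 M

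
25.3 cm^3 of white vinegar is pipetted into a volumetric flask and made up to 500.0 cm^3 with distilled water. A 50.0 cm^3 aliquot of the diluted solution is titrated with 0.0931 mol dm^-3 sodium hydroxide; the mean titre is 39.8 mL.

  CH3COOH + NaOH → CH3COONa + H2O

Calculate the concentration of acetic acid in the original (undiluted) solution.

1.46 mol/L

n(NaOH) = 0.0398 × 0.0931 = 3.71 × 10^-3 mol
n(CH3COOH) in the aliquot = 3.71 × 10^-3 mol (1:1 ratio)
[CH3COOH]_dilute = 3.71 × 10^-3 / 0.0500 = 0.0741 mol/L
Dilution factor = 500.0 / 25.3 = 19.76
[CH3COOH]_stock = 0.0741 × 19.76 = 1.46 mol/L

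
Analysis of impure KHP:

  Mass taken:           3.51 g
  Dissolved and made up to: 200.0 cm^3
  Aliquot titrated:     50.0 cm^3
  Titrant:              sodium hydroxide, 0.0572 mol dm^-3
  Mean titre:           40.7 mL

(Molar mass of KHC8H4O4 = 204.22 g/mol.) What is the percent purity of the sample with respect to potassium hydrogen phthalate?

KHC8H4O4 + NaOH → KNaC8H4O4 + H2O
n(NaOH) per titration = 0.0407 × 0.0572 = 2.33 × 10^-3 mol
n(KHC8H4O4) in each aliquot = 2.33 × 10^-3 mol (1:1 ratio)
n(KHC8H4O4) in the whole flask = 2.33 × 10^-3 × 200.0/50.0 = 9.31 × 10^-3 mol
mass of KHC8H4O4 = 9.31 × 10^-3 × 204.22 = 1.90 g
% KHC8H4O4 = 1.90 / 3.51 × 100 = 54.2 %

54.2 %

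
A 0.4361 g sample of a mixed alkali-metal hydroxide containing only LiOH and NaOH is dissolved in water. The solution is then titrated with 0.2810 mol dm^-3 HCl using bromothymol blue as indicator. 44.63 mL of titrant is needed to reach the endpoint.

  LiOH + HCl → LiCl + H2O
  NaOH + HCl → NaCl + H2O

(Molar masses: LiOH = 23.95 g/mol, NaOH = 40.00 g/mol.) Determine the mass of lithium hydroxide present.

0.09780 g

n(HCl) = 0.04463 × 0.2810 = 0.01254 mol
Let x = n(LiOH), y = n(NaOH).
Titrant: 1x + 1y = 0.01254;  mass: 23.95x + 40.00y = 0.4361
Solving, x = 4.084 × 10^-3 mol, y = 8.457 × 10^-3 mol
mass of LiOH = 4.084 × 10^-3 × 23.95 = 0.09780 g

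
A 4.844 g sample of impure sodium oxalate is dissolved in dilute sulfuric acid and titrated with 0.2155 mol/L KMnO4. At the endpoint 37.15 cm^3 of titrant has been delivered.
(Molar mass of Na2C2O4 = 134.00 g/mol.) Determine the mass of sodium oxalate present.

2 MnO4^- + 5 C2O4^2- + 16 H^+ → 2 Mn^2+ + 10 CO2 + 8 H2O
n(KMnO4) = 0.03715 L × 0.2155 mol/L = 8.006 × 10^-3 mol
From the 5:2 ratio, n(Na2C2O4) = 5/2 × 8.006 × 10^-3 = 0.02001 mol
mass of Na2C2O4 = 0.02001 × 134.00 g/mol = 2.682 g

2.682 g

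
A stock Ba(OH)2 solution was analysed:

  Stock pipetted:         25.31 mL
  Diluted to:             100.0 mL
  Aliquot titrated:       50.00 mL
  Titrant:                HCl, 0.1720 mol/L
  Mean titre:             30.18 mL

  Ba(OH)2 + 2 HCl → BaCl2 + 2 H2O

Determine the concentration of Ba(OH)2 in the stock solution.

n(HCl) = 0.03018 × 0.1720 = 5.191 × 10^-3 mol
From the 1:2 ratio, n(Ba(OH)2) in the aliquot = 1/2 × 5.191 × 10^-3 = 2.595 × 10^-3 mol
[Ba(OH)2]_dilute = 2.595 × 10^-3 / 0.05000 = 0.05191 mol/L
Dilution factor = 100.0 / 25.31 = 3.951
[Ba(OH)2]_stock = 0.05191 × 3.951 = 0.2051 mol/L

0.2051 mol/L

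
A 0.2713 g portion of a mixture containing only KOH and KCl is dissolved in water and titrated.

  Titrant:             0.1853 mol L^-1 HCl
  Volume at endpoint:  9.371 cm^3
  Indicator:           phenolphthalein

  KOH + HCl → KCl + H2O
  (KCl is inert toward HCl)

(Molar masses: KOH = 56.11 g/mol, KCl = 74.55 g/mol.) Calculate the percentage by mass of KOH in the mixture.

35.91 %

n(HCl) = 0.009371 × 0.1853 = 1.736 × 10^-3 mol
Let x = n(KOH), y = n(KCl).
Titrant: 1x = 1.736 × 10^-3;  mass: 56.11x + 74.55y = 0.2713
Solving, x = 1.736 × 10^-3 mol, y = 2.332 × 10^-3 mol
mass of KOH = 1.736 × 10^-3 × 56.11 = 0.09743 g
% KOH = 0.09743 / 0.2713 × 100 = 35.91 %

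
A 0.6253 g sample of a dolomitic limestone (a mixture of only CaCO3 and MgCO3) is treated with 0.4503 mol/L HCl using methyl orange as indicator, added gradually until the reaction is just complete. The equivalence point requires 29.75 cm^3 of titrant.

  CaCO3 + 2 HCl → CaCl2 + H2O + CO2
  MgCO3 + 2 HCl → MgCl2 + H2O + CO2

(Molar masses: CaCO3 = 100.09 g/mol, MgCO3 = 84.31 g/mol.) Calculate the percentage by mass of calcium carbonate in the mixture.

61.44 %

n(HCl) = 0.02975 × 0.4503 = 0.01340 mol
Let x = n(CaCO3), y = n(MgCO3).
Titrant: 2x + 2y = 0.01340;  mass: 100.09x + 84.31y = 0.6253
Solving, x = 3.839 × 10^-3 mol, y = 2.860 × 10^-3 mol
mass of CaCO3 = 3.839 × 10^-3 × 100.09 = 0.3842 g
% CaCO3 = 0.3842 / 0.6253 × 100 = 61.44 %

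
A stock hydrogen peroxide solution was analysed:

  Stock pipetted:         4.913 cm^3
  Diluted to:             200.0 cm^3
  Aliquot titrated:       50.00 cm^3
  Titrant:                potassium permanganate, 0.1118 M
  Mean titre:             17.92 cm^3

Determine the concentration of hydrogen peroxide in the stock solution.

2 MnO4^- + 5 H2O2 + 6 H^+ → 2 Mn^2+ + 5 O2 + 8 H2O
n(KMnO4) = 0.01792 × 0.1118 = 2.003 × 10^-3 mol
From the 5:2 ratio, n(H2O2) in the aliquot = 5/2 × 2.003 × 10^-3 = 5.009 × 10^-3 mol
[H2O2]_dilute = 5.009 × 10^-3 / 0.05000 = 0.1002 mol/L
Dilution factor = 200.0 / 4.913 = 40.71
[H2O2]_stock = 0.1002 × 40.71 = 4.078 mol/L

4.078 M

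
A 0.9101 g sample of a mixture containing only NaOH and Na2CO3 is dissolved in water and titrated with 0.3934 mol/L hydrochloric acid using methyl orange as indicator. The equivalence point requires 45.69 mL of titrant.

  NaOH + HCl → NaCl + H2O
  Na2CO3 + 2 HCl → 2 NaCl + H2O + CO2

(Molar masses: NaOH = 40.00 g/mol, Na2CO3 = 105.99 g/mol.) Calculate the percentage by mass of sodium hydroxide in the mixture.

14.36 %

n(HCl) = 0.04569 × 0.3934 = 0.01797 mol
Let x = n(NaOH), y = n(Na2CO3).
Titrant: 1x + 2y = 0.01797;  mass: 40.00x + 105.99y = 0.9101
Solving, x = 3.267 × 10^-3 mol, y = 7.354 × 10^-3 mol
mass of NaOH = 3.267 × 10^-3 × 40.00 = 0.1307 g
% NaOH = 0.1307 / 0.9101 × 100 = 14.36 %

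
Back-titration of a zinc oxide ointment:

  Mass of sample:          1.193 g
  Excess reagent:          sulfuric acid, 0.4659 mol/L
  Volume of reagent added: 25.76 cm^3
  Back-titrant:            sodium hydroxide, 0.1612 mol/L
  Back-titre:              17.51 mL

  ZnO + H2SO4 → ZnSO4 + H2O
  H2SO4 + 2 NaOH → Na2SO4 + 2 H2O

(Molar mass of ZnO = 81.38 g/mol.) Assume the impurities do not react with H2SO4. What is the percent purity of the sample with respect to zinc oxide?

72.24 %

n(H2SO4) added = 0.02576 × 0.4659 = 0.01200 mol
n(NaOH) used in back-titration = 0.01751 × 0.1612 = 2.823 × 10^-3 mol
From the 1:2 ratio, n(H2SO4) left over = 1/2 × 2.823 × 10^-3 = 1.411 × 10^-3 mol
n(H2SO4) consumed by analyte = 0.01200 − 1.411 × 10^-3 = 0.01059 mol
n(ZnO) = 0.01059 mol (1:1 ratio)
mass of ZnO = 0.01059 × 81.38 = 0.8618 g
% ZnO = 0.8618 / 1.193 × 100 = 72.24 %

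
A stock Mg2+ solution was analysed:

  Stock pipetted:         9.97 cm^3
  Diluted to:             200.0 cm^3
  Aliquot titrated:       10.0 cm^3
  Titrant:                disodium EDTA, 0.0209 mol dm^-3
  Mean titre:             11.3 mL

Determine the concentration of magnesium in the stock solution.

Mg^2+ + EDTA^4- → [Mg(EDTA)]^2-
n(EDTA) = 0.0113 × 0.0209 = 2.36 × 10^-4 mol
n(Mg2+) in the aliquot = 2.36 × 10^-4 mol (1:1 ratio)
[Mg2+]_dilute = 2.36 × 10^-4 / 0.0100 = 0.0236 mol/L
Dilution factor = 200.0 / 9.97 = 20.06
[Mg2+]_stock = 0.0236 × 20.06 = 0.474 mol/L

0.474 mol/L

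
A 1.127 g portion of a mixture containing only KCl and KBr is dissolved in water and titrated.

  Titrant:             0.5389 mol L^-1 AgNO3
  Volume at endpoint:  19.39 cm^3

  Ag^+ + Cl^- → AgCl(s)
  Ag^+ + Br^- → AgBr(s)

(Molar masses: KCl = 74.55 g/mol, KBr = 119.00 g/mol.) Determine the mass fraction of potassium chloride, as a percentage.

17.33 %

n(AgNO3) = 0.01939 × 0.5389 = 0.01045 mol
Let x = n(KCl), y = n(KBr).
Titrant: 1x + 1y = 0.01045;  mass: 74.55x + 119.00y = 1.127
Solving, x = 2.620 × 10^-3 mol, y = 7.829 × 10^-3 mol
mass of KCl = 2.620 × 10^-3 × 74.55 = 0.1953 g
% KCl = 0.1953 / 1.127 × 100 = 17.33 %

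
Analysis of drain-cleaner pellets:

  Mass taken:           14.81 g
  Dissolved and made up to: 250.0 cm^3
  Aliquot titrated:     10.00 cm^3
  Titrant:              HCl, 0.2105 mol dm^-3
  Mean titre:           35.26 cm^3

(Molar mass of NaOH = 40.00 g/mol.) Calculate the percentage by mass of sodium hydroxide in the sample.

50.12 %

NaOH + HCl → NaCl + H2O
n(HCl) per titration = 0.03526 × 0.2105 = 7.422 × 10^-3 mol
n(NaOH) in each aliquot = 7.422 × 10^-3 mol (1:1 ratio)
n(NaOH) in the whole flask = 7.422 × 10^-3 × 250.0/10.00 = 0.1856 mol
mass of NaOH = 0.1856 × 40.00 = 7.422 g
% NaOH = 7.422 / 14.81 × 100 = 50.12 %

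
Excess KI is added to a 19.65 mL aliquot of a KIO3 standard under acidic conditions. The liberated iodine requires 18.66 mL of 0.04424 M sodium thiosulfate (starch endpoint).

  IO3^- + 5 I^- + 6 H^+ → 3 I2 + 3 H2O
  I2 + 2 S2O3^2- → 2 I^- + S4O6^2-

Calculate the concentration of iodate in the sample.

0.007002 M

n(S2O3^2-) = 0.01866 × 0.04424 = 8.255 × 10^-4 mol
n(I2) = n(S2O3^2-)/2 = 4.128 × 10^-4 mol
From the 1:3 ratio, n(IO3^-) in the aliquot = 1/3 × 4.128 × 10^-4 = 1.376 × 10^-4 mol
[IO3^-] = 1.376 × 10^-4 / 0.01965 = 0.007002 mol/L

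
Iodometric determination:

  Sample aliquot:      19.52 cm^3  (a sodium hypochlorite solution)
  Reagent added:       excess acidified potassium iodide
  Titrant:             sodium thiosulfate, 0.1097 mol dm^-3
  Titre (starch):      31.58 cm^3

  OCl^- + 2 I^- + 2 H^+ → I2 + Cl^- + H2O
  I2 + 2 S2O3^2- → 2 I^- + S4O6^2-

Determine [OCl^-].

0.08874 mol/L

n(S2O3^2-) = 0.03158 × 0.1097 = 3.464 × 10^-3 mol
n(I2) = n(S2O3^2-)/2 = 1.732 × 10^-3 mol
n(OCl^-) in the aliquot = 1.732 × 10^-3 mol (1:1 ratio)
[OCl^-] = 1.732 × 10^-3 / 0.01952 = 0.08874 mol/L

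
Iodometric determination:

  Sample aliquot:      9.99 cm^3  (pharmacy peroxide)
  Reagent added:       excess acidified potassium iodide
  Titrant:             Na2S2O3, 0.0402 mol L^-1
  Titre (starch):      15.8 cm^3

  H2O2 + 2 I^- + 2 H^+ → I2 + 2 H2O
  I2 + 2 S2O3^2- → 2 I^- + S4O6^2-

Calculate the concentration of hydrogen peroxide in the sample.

0.0318 mol/L

n(S2O3^2-) = 0.0158 × 0.0402 = 6.35 × 10^-4 mol
n(I2) = n(S2O3^2-)/2 = 3.18 × 10^-4 mol
n(H2O2) in the aliquot = 3.18 × 10^-4 mol (1:1 ratio)
[H2O2] = 3.18 × 10^-4 / 0.00999 = 0.0318 mol/L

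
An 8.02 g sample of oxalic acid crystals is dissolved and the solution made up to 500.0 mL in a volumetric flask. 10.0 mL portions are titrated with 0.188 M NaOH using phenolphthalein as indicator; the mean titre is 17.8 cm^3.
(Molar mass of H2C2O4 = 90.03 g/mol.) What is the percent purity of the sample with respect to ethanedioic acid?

93.9 %

H2C2O4 + 2 NaOH → Na2C2O4 + 2 H2O
n(NaOH) per titration = 0.0178 × 0.188 = 3.35 × 10^-3 mol
From the 1:2 ratio, n(H2C2O4) in each aliquot = 1/2 × 3.35 × 10^-3 = 1.67 × 10^-3 mol
n(H2C2O4) in the whole flask = 1.67 × 10^-3 × 500.0/10.0 = 0.0837 mol
mass of H2C2O4 = 0.0837 × 90.03 = 7.53 g
% H2C2O4 = 7.53 / 8.02 × 100 = 93.9 %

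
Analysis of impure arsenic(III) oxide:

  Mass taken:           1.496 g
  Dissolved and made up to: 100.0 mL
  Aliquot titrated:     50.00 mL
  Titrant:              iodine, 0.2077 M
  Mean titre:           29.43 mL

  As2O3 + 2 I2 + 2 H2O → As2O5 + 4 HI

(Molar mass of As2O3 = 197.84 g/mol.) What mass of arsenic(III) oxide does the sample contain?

n(I2) per titration = 0.02943 × 0.2077 = 6.113 × 10^-3 mol
From the 1:2 ratio, n(As2O3) in each aliquot = 1/2 × 6.113 × 10^-3 = 3.056 × 10^-3 mol
n(As2O3) in the whole flask = 3.056 × 10^-3 × 100.0/50.00 = 6.113 × 10^-3 mol
mass of As2O3 = 6.113 × 10^-3 × 197.84 = 1.209 g

1.209 g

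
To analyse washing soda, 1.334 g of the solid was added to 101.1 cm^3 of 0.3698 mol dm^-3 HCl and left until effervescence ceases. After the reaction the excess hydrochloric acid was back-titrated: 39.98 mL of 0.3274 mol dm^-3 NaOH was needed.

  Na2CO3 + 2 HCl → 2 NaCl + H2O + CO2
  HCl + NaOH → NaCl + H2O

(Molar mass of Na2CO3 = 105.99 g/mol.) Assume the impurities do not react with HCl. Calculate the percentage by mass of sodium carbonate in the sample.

96.52 %

n(HCl) added = 0.1011 × 0.3698 = 0.03739 mol
n(NaOH) used in back-titration = 0.03998 × 0.3274 = 0.01309 mol
n(HCl) left over = 0.01309 mol (1:1 ratio)
n(HCl) consumed by analyte = 0.03739 − 0.01309 = 0.02430 mol
From the 1:2 ratio, n(Na2CO3) = 1/2 × 0.02430 = 0.01215 mol
mass of Na2CO3 = 0.01215 × 105.99 = 1.288 g
% Na2CO3 = 1.288 / 1.334 × 100 = 96.52 %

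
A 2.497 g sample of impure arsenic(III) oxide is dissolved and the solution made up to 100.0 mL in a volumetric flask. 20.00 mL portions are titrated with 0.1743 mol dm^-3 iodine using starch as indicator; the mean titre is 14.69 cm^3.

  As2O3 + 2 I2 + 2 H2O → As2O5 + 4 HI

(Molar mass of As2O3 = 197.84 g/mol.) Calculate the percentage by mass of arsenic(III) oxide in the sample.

n(I2) per titration = 0.01469 × 0.1743 = 2.560 × 10^-3 mol
From the 1:2 ratio, n(As2O3) in each aliquot = 1/2 × 2.560 × 10^-3 = 1.280 × 10^-3 mol
n(As2O3) in the whole flask = 1.280 × 10^-3 × 100.0/20.00 = 6.401 × 10^-3 mol
mass of As2O3 = 6.401 × 10^-3 × 197.84 = 1.266 g
% As2O3 = 1.266 / 2.497 × 100 = 50.72 %

50.72 %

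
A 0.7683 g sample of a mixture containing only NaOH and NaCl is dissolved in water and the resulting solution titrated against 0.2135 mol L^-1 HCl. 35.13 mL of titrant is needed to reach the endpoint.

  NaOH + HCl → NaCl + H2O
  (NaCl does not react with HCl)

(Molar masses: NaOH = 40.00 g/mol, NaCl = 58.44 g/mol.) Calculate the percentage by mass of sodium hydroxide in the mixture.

n(HCl) = 0.03513 × 0.2135 = 7.500 × 10^-3 mol
Let x = n(NaOH), y = n(NaCl).
Titrant: 1x = 7.500 × 10^-3;  mass: 40.00x + 58.44y = 0.7683
Solving, x = 7.500 × 10^-3 mol, y = 8.013 × 10^-3 mol
mass of NaOH = 7.500 × 10^-3 × 40.00 = 0.3000 g
% NaOH = 0.3000 / 0.7683 × 100 = 39.05 %

39.05 %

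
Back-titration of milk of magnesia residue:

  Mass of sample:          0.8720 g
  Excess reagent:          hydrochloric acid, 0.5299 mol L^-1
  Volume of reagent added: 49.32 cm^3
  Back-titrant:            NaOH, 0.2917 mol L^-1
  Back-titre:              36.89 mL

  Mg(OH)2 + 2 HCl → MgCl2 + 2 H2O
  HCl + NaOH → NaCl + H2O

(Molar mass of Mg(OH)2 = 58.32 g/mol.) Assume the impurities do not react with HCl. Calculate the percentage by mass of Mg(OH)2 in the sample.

n(HCl) added = 0.04932 × 0.5299 = 0.02613 mol
n(NaOH) used in back-titration = 0.03689 × 0.2917 = 0.01076 mol
n(HCl) left over = 0.01076 mol (1:1 ratio)
n(HCl) consumed by analyte = 0.02613 − 0.01076 = 0.01537 mol
From the 1:2 ratio, n(Mg(OH)2) = 1/2 × 0.01537 = 7.687 × 10^-3 mol
mass of Mg(OH)2 = 7.687 × 10^-3 × 58.32 = 0.4483 g
% Mg(OH)2 = 0.4483 / 0.8720 × 100 = 51.41 %

51.41 %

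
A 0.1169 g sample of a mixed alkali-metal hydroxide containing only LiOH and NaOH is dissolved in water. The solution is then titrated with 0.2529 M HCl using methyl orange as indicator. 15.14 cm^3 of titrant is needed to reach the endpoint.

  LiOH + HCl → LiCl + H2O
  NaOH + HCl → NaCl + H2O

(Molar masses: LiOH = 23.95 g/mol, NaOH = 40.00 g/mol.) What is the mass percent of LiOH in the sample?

46.28 %

n(HCl) = 0.01514 × 0.2529 = 3.829 × 10^-3 mol
Let x = n(LiOH), y = n(NaOH).
Titrant: 1x + 1y = 3.829 × 10^-3;  mass: 23.95x + 40.00y = 0.1169
Solving, x = 2.259 × 10^-3 mol, y = 1.570 × 10^-3 mol
mass of LiOH = 2.259 × 10^-3 × 23.95 = 0.05410 g
% LiOH = 0.05410 / 0.1169 × 100 = 46.28 %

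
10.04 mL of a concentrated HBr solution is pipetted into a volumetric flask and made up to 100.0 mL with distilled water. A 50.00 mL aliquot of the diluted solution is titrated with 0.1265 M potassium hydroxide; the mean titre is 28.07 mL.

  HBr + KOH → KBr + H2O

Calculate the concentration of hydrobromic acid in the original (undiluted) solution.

n(KOH) = 0.02807 × 0.1265 = 3.551 × 10^-3 mol
n(HBr) in the aliquot = 3.551 × 10^-3 mol (1:1 ratio)
[HBr]_dilute = 3.551 × 10^-3 / 0.05000 = 0.07102 mol/L
Dilution factor = 100.0 / 10.04 = 9.960
[HBr]_stock = 0.07102 × 9.960 = 0.7073 mol/L

0.7073 M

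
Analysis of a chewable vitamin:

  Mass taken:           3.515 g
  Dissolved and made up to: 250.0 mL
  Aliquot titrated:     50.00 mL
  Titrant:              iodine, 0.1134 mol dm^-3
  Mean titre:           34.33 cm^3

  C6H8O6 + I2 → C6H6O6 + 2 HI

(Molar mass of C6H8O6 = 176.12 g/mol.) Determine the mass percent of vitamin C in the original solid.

97.53 %

n(I2) per titration = 0.03433 × 0.1134 = 3.893 × 10^-3 mol
n(C6H8O6) in each aliquot = 3.893 × 10^-3 mol (1:1 ratio)
n(C6H8O6) in the whole flask = 3.893 × 10^-3 × 250.0/50.00 = 0.01947 mol
mass of C6H8O6 = 0.01947 × 176.12 = 3.428 g
% C6H8O6 = 3.428 / 3.515 × 100 = 97.53 %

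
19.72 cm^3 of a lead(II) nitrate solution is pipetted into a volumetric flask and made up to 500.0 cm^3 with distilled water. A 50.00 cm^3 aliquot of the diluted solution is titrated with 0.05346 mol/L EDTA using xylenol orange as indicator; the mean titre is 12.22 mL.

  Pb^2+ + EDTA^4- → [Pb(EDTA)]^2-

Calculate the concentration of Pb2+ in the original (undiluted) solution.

n(EDTA) = 0.01222 × 0.05346 = 6.533 × 10^-4 mol
n(Pb2+) in the aliquot = 6.533 × 10^-4 mol (1:1 ratio)
[Pb2+]_dilute = 6.533 × 10^-4 / 0.05000 = 0.01307 mol/L
Dilution factor = 500.0 / 19.72 = 25.35
[Pb2+]_stock = 0.01307 × 25.35 = 0.3313 mol/L

0.3313 mol/L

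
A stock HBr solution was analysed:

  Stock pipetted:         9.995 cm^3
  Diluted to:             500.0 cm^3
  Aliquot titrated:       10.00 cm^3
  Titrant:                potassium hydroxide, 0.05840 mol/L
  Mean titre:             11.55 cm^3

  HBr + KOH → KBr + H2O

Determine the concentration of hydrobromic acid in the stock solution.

n(KOH) = 0.01155 × 0.05840 = 6.745 × 10^-4 mol
n(HBr) in the aliquot = 6.745 × 10^-4 mol (1:1 ratio)
[HBr]_dilute = 6.745 × 10^-4 / 0.01000 = 0.06745 mol/L
Dilution factor = 500.0 / 9.995 = 50.03
[HBr]_stock = 0.06745 × 50.03 = 3.374 mol/L

3.374 mol/L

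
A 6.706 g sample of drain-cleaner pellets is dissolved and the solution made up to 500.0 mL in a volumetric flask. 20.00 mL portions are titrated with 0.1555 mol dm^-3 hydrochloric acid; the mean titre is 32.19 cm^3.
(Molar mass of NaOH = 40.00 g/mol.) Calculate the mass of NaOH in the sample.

5.006 g

NaOH + HCl → NaCl + H2O
n(HCl) per titration = 0.03219 × 0.1555 = 5.006 × 10^-3 mol
n(NaOH) in each aliquot = 5.006 × 10^-3 mol (1:1 ratio)
n(NaOH) in the whole flask = 5.006 × 10^-3 × 500.0/20.00 = 0.1251 mol
mass of NaOH = 0.1251 × 40.00 = 5.006 g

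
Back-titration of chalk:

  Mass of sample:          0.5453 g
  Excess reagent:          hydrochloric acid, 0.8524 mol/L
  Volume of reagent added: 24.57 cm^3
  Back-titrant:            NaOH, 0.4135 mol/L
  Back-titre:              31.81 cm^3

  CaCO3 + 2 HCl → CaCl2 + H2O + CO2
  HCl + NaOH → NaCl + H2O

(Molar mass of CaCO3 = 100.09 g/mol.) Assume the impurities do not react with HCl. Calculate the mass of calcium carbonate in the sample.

0.3899 g

n(HCl) added = 0.02457 × 0.8524 = 0.02094 mol
n(NaOH) used in back-titration = 0.03181 × 0.4135 = 0.01315 mol
n(HCl) left over = 0.01315 mol (1:1 ratio)
n(HCl) consumed by analyte = 0.02094 − 0.01315 = 7.790 × 10^-3 mol
From the 1:2 ratio, n(CaCO3) = 1/2 × 7.790 × 10^-3 = 3.895 × 10^-3 mol
mass of CaCO3 = 3.895 × 10^-3 × 100.09 = 0.3899 g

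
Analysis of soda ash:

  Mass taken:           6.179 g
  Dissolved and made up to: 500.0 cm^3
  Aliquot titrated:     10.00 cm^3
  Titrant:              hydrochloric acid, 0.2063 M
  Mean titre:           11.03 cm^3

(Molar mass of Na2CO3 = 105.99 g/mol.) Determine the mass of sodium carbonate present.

Na2CO3 + 2 HCl → 2 NaCl + H2O + CO2
n(HCl) per titration = 0.01103 × 0.2063 = 2.275 × 10^-3 mol
From the 1:2 ratio, n(Na2CO3) in each aliquot = 1/2 × 2.275 × 10^-3 = 1.138 × 10^-3 mol
n(Na2CO3) in the whole flask = 1.138 × 10^-3 × 500.0/10.00 = 0.05689 mol
mass of Na2CO3 = 0.05689 × 105.99 = 6.029 g

6.029 g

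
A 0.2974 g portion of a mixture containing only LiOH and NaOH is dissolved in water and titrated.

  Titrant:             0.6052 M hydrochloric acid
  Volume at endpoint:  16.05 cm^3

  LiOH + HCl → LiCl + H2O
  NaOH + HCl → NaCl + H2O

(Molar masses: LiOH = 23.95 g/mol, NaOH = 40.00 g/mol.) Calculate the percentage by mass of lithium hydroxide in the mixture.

n(HCl) = 0.01605 × 0.6052 = 9.713 × 10^-3 mol
Let x = n(LiOH), y = n(NaOH).
Titrant: 1x + 1y = 9.713 × 10^-3;  mass: 23.95x + 40.00y = 0.2974
Solving, x = 5.678 × 10^-3 mol, y = 4.035 × 10^-3 mol
mass of LiOH = 5.678 × 10^-3 × 23.95 = 0.1360 g
% LiOH = 0.1360 / 0.2974 × 100 = 45.73 %

45.73 %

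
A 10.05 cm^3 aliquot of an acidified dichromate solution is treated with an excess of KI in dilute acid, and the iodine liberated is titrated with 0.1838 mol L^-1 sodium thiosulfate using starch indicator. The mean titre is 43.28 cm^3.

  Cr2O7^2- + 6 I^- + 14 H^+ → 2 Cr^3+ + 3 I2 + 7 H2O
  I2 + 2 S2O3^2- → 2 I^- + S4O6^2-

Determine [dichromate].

n(S2O3^2-) = 0.04328 × 0.1838 = 7.955 × 10^-3 mol
n(I2) = n(S2O3^2-)/2 = 3.977 × 10^-3 mol
From the 1:3 ratio, n(Cr2O7^2-) in the aliquot = 1/3 × 3.977 × 10^-3 = 1.326 × 10^-3 mol
[Cr2O7^2-] = 1.326 × 10^-3 / 0.01005 = 0.1319 mol/L

0.1319 mol/L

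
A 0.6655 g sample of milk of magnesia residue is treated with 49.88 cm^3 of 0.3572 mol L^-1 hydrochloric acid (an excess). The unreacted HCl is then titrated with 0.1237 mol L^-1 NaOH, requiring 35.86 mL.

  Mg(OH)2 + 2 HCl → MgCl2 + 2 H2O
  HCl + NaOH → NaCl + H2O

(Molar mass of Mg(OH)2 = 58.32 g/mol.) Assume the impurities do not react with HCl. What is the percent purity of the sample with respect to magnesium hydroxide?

n(HCl) added = 0.04988 × 0.3572 = 0.01782 mol
n(NaOH) used in back-titration = 0.03586 × 0.1237 = 4.436 × 10^-3 mol
n(HCl) left over = 4.436 × 10^-3 mol (1:1 ratio)
n(HCl) consumed by analyte = 0.01782 − 4.436 × 10^-3 = 0.01338 mol
From the 1:2 ratio, n(Mg(OH)2) = 1/2 × 0.01338 = 6.691 × 10^-3 mol
mass of Mg(OH)2 = 6.691 × 10^-3 × 58.32 = 0.3902 g
% Mg(OH)2 = 0.3902 / 0.6655 × 100 = 58.63 %

58.63 %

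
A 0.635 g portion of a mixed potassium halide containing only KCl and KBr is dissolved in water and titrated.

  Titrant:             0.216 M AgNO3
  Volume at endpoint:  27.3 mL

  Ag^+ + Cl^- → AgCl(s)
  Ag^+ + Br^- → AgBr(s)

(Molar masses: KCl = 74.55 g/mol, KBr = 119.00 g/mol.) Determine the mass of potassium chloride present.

n(AgNO3) = 0.0273 × 0.216 = 5.90 × 10^-3 mol
Let x = n(KCl), y = n(KBr).
Titrant: 1x + 1y = 5.90 × 10^-3;  mass: 74.55x + 119.00y = 0.635
Solving, x = 1.50 × 10^-3 mol, y = 4.40 × 10^-3 mol
mass of KCl = 1.50 × 10^-3 × 74.55 = 0.112 g

0.112 g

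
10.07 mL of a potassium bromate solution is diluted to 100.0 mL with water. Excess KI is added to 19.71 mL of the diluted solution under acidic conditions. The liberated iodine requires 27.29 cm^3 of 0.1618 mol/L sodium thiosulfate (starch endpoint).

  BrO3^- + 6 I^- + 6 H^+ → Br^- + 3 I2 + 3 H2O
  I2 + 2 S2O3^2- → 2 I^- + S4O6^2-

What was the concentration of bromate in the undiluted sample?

n(S2O3^2-) = 0.02729 × 0.1618 = 4.416 × 10^-3 mol
n(I2) = n(S2O3^2-)/2 = 2.208 × 10^-3 mol
From the 1:3 ratio, n(BrO3^-) in the aliquot = 1/3 × 2.208 × 10^-3 = 7.359 × 10^-4 mol
[BrO3^-]_dilute = 7.359 × 10^-4 / 0.01971 = 0.03734 mol/L
[BrO3^-]_original = 0.03734 × 100.0/10.07 = 0.3708 mol/L

0.3708 mol/L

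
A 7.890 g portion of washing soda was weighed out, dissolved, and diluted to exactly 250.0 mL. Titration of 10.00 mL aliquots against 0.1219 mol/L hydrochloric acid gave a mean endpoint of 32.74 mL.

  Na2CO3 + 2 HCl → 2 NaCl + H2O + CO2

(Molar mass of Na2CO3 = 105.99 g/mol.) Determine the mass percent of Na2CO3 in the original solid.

67.02 %

n(HCl) per titration = 0.03274 × 0.1219 = 3.991 × 10^-3 mol
From the 1:2 ratio, n(Na2CO3) in each aliquot = 1/2 × 3.991 × 10^-3 = 1.996 × 10^-3 mol
n(Na2CO3) in the whole flask = 1.996 × 10^-3 × 250.0/10.00 = 0.04989 mol
mass of Na2CO3 = 0.04989 × 105.99 = 5.288 g
% Na2CO3 = 5.288 / 7.890 × 100 = 67.02 %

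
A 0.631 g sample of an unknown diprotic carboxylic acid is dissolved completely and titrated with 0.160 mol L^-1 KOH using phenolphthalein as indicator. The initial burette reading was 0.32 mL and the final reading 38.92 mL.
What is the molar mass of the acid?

n(KOH) = 0.0386 L × 0.160 mol/L = 6.18 × 10^-3 mol
From the 1:2 ratio, n(H2A) = 1/2 × 6.18 × 10^-3 = 3.09 × 10^-3 mol
M = m / n = 0.631 g / 3.09 × 10^-3 mol = 204 g/mol

204 g/mol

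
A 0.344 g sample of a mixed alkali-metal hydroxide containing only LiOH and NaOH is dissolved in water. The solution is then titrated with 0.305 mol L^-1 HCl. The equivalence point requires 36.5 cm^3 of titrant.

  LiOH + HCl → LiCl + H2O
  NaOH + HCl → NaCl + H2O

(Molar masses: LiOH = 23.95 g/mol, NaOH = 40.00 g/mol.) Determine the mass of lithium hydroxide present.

n(HCl) = 0.0365 × 0.305 = 0.0111 mol
Let x = n(LiOH), y = n(NaOH).
Titrant: 1x + 1y = 0.0111;  mass: 23.95x + 40.00y = 0.344
Solving, x = 6.31 × 10^-3 mol, y = 4.82 × 10^-3 mol
mass of LiOH = 6.31 × 10^-3 × 23.95 = 0.151 g

0.151 g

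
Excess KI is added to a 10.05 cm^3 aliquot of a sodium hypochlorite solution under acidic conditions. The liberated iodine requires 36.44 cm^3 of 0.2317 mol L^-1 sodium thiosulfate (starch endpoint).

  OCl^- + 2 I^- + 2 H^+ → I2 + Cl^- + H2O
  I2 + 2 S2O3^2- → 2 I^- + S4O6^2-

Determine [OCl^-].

n(S2O3^2-) = 0.03644 × 0.2317 = 8.443 × 10^-3 mol
n(I2) = n(S2O3^2-)/2 = 4.222 × 10^-3 mol
n(OCl^-) in the aliquot = 4.222 × 10^-3 mol (1:1 ratio)
[OCl^-] = 4.222 × 10^-3 / 0.01005 = 0.4201 mol/L

0.4201 mol/L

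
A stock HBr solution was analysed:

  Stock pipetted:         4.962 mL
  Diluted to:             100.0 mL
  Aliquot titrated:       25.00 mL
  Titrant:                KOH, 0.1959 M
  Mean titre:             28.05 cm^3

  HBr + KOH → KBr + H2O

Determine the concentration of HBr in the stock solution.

4.430 M

n(KOH) = 0.02805 × 0.1959 = 5.495 × 10^-3 mol
n(HBr) in the aliquot = 5.495 × 10^-3 mol (1:1 ratio)
[HBr]_dilute = 5.495 × 10^-3 / 0.02500 = 0.2198 mol/L
Dilution factor = 100.0 / 4.962 = 20.15
[HBr]_stock = 0.2198 × 20.15 = 4.430 mol/L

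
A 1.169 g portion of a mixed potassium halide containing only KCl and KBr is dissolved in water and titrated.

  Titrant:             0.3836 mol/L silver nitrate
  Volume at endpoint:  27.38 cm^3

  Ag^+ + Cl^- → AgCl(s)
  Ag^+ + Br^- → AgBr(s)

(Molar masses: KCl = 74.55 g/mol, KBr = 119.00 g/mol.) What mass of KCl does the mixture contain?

0.1356 g

n(AgNO3) = 0.02738 × 0.3836 = 0.01050 mol
Let x = n(KCl), y = n(KBr).
Titrant: 1x + 1y = 0.01050;  mass: 74.55x + 119.00y = 1.169
Solving, x = 1.819 × 10^-3 mol, y = 8.684 × 10^-3 mol
mass of KCl = 1.819 × 10^-3 × 74.55 = 0.1356 g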